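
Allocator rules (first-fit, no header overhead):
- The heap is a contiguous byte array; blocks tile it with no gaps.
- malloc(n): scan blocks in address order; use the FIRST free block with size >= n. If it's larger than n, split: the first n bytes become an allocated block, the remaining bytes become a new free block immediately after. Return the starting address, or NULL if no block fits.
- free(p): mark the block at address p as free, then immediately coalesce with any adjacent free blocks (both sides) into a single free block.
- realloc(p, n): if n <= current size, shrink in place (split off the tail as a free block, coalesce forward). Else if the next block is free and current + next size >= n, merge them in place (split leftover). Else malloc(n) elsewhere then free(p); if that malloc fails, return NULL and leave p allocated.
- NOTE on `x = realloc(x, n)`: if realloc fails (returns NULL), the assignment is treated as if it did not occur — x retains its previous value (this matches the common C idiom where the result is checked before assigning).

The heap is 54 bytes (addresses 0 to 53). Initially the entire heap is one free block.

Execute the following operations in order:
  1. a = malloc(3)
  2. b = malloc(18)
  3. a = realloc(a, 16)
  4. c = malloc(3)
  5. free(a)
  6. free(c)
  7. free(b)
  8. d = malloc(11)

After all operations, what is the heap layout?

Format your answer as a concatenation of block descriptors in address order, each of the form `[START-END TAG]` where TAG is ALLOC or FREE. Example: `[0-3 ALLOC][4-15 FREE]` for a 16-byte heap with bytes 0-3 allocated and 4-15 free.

Op 1: a = malloc(3) -> a = 0; heap: [0-2 ALLOC][3-53 FREE]
Op 2: b = malloc(18) -> b = 3; heap: [0-2 ALLOC][3-20 ALLOC][21-53 FREE]
Op 3: a = realloc(a, 16) -> a = 21; heap: [0-2 FREE][3-20 ALLOC][21-36 ALLOC][37-53 FREE]
Op 4: c = malloc(3) -> c = 0; heap: [0-2 ALLOC][3-20 ALLOC][21-36 ALLOC][37-53 FREE]
Op 5: free(a) -> (freed a); heap: [0-2 ALLOC][3-20 ALLOC][21-53 FREE]
Op 6: free(c) -> (freed c); heap: [0-2 FREE][3-20 ALLOC][21-53 FREE]
Op 7: free(b) -> (freed b); heap: [0-53 FREE]
Op 8: d = malloc(11) -> d = 0; heap: [0-10 ALLOC][11-53 FREE]

Answer: [0-10 ALLOC][11-53 FREE]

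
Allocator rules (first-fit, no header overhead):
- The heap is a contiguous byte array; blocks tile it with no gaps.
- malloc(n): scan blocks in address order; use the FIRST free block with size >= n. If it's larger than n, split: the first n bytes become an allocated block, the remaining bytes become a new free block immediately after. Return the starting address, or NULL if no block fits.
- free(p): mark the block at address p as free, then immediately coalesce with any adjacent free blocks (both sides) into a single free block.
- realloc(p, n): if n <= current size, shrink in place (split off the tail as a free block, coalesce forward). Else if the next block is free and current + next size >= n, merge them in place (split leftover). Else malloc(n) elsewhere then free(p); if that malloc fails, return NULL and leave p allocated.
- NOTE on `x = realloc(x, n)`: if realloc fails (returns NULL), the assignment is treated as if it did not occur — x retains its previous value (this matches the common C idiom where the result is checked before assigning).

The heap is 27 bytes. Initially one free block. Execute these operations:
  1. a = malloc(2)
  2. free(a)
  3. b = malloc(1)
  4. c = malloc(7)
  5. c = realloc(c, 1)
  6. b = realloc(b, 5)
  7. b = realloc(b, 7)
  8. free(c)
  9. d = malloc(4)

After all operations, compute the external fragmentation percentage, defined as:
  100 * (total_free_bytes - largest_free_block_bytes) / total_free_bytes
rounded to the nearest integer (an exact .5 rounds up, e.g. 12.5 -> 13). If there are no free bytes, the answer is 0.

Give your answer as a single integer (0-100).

Op 1: a = malloc(2) -> a = 0; heap: [0-1 ALLOC][2-26 FREE]
Op 2: free(a) -> (freed a); heap: [0-26 FREE]
Op 3: b = malloc(1) -> b = 0; heap: [0-0 ALLOC][1-26 FREE]
Op 4: c = malloc(7) -> c = 1; heap: [0-0 ALLOC][1-7 ALLOC][8-26 FREE]
Op 5: c = realloc(c, 1) -> c = 1; heap: [0-0 ALLOC][1-1 ALLOC][2-26 FREE]
Op 6: b = realloc(b, 5) -> b = 2; heap: [0-0 FREE][1-1 ALLOC][2-6 ALLOC][7-26 FREE]
Op 7: b = realloc(b, 7) -> b = 2; heap: [0-0 FREE][1-1 ALLOC][2-8 ALLOC][9-26 FREE]
Op 8: free(c) -> (freed c); heap: [0-1 FREE][2-8 ALLOC][9-26 FREE]
Op 9: d = malloc(4) -> d = 9; heap: [0-1 FREE][2-8 ALLOC][9-12 ALLOC][13-26 FREE]
Free blocks: [2 14] total_free=16 largest=14 -> 100*(16-14)/16 = 200/16 = 12.5 -> rounds to 13

Answer: 13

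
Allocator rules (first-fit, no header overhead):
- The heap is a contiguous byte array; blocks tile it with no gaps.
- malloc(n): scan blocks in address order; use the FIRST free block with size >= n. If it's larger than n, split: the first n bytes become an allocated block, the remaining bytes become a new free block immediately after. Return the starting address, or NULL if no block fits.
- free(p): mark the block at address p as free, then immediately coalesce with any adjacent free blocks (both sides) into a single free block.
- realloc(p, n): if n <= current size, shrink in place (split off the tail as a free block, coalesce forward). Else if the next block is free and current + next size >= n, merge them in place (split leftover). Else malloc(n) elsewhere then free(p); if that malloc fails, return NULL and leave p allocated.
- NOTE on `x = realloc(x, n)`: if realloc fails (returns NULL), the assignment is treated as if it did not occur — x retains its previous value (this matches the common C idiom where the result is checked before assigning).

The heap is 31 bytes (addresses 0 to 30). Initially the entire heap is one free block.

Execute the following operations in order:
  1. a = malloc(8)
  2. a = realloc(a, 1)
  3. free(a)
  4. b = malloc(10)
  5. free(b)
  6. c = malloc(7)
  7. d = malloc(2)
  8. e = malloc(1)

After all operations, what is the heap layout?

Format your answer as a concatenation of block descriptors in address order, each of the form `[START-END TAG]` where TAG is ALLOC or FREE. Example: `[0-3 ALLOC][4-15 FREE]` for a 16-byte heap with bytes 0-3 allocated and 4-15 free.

Answer: [0-6 ALLOC][7-8 ALLOC][9-9 ALLOC][10-30 FREE]

Derivation:
Op 1: a = malloc(8) -> a = 0; heap: [0-7 ALLOC][8-30 FREE]
Op 2: a = realloc(a, 1) -> a = 0; heap: [0-0 ALLOC][1-30 FREE]
Op 3: free(a) -> (freed a); heap: [0-30 FREE]
Op 4: b = malloc(10) -> b = 0; heap: [0-9 ALLOC][10-30 FREE]
Op 5: free(b) -> (freed b); heap: [0-30 FREE]
Op 6: c = malloc(7) -> c = 0; heap: [0-6 ALLOC][7-30 FREE]
Op 7: d = malloc(2) -> d = 7; heap: [0-6 ALLOC][7-8 ALLOC][9-30 FREE]
Op 8: e = malloc(1) -> e = 9; heap: [0-6 ALLOC][7-8 ALLOC][9-9 ALLOC][10-30 FREE]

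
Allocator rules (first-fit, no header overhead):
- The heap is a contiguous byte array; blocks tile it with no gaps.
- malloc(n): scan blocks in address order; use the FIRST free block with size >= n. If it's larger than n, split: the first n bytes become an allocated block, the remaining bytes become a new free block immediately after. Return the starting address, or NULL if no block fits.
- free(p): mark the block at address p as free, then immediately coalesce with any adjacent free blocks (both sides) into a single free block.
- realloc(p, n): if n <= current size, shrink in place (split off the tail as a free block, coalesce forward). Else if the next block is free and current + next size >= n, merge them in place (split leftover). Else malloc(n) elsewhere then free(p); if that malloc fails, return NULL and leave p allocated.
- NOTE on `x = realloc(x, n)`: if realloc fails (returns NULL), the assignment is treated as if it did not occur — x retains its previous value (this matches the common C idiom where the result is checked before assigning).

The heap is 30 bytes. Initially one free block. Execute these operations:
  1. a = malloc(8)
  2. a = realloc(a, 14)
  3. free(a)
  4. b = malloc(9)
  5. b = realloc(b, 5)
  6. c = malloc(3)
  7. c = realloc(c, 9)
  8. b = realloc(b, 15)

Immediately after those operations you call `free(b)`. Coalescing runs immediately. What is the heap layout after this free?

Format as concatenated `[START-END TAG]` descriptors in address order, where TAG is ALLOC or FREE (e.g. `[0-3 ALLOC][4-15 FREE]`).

Answer: [0-4 FREE][5-13 ALLOC][14-29 FREE]

Derivation:
Op 1: a = malloc(8) -> a = 0; heap: [0-7 ALLOC][8-29 FREE]
Op 2: a = realloc(a, 14) -> a = 0; heap: [0-13 ALLOC][14-29 FREE]
Op 3: free(a) -> (freed a); heap: [0-29 FREE]
Op 4: b = malloc(9) -> b = 0; heap: [0-8 ALLOC][9-29 FREE]
Op 5: b = realloc(b, 5) -> b = 0; heap: [0-4 ALLOC][5-29 FREE]
Op 6: c = malloc(3) -> c = 5; heap: [0-4 ALLOC][5-7 ALLOC][8-29 FREE]
Op 7: c = realloc(c, 9) -> c = 5; heap: [0-4 ALLOC][5-13 ALLOC][14-29 FREE]
Op 8: b = realloc(b, 15) -> b = 14; heap: [0-4 FREE][5-13 ALLOC][14-28 ALLOC][29-29 FREE]
free(b): b = 14 -> block [14-28 ALLOC]; mark free, coalesce with adjacent free neighbors -> [0-4 FREE][5-13 ALLOC][14-29 FREE]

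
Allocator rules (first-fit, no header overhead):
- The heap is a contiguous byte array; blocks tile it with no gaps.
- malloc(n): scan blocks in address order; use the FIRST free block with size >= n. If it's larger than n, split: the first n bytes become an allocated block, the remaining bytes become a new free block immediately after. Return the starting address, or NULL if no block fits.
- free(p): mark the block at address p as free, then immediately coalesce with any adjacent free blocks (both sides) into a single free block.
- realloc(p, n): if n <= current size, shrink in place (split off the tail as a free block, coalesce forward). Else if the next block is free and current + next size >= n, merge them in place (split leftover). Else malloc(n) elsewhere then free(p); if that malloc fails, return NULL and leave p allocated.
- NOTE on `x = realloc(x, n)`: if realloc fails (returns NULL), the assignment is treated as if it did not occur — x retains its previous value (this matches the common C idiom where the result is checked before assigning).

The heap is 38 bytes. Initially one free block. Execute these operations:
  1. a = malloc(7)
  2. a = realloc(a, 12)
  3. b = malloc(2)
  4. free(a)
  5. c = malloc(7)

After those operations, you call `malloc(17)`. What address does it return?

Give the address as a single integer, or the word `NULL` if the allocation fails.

Answer: 14

Derivation:
Op 1: a = malloc(7) -> a = 0; heap: [0-6 ALLOC][7-37 FREE]
Op 2: a = realloc(a, 12) -> a = 0; heap: [0-11 ALLOC][12-37 FREE]
Op 3: b = malloc(2) -> b = 12; heap: [0-11 ALLOC][12-13 ALLOC][14-37 FREE]
Op 4: free(a) -> (freed a); heap: [0-11 FREE][12-13 ALLOC][14-37 FREE]
Op 5: c = malloc(7) -> c = 0; heap: [0-6 ALLOC][7-11 FREE][12-13 ALLOC][14-37 FREE]
malloc(17): first-fit scan over [0-6 ALLOC][7-11 FREE][12-13 ALLOC][14-37 FREE] -> 14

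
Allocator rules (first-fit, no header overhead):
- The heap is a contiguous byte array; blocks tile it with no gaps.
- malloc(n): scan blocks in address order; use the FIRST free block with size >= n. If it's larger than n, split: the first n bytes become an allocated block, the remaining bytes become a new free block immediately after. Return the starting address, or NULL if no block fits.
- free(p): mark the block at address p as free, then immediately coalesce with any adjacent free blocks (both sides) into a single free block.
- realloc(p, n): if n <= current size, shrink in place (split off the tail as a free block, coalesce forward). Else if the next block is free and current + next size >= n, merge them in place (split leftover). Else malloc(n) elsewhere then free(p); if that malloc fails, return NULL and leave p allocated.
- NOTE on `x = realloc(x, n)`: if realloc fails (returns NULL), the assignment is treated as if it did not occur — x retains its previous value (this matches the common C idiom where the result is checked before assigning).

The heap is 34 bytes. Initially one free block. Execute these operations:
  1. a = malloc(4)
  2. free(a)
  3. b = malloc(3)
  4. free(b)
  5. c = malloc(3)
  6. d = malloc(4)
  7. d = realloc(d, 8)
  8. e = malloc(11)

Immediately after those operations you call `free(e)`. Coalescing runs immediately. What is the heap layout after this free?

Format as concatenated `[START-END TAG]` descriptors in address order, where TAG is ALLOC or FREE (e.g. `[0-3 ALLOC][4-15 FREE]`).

Op 1: a = malloc(4) -> a = 0; heap: [0-3 ALLOC][4-33 FREE]
Op 2: free(a) -> (freed a); heap: [0-33 FREE]
Op 3: b = malloc(3) -> b = 0; heap: [0-2 ALLOC][3-33 FREE]
Op 4: free(b) -> (freed b); heap: [0-33 FREE]
Op 5: c = malloc(3) -> c = 0; heap: [0-2 ALLOC][3-33 FREE]
Op 6: d = malloc(4) -> d = 3; heap: [0-2 ALLOC][3-6 ALLOC][7-33 FREE]
Op 7: d = realloc(d, 8) -> d = 3; heap: [0-2 ALLOC][3-10 ALLOC][11-33 FREE]
Op 8: e = malloc(11) -> e = 11; heap: [0-2 ALLOC][3-10 ALLOC][11-21 ALLOC][22-33 FREE]
free(e): e = 11 -> block [11-21 ALLOC]; mark free, coalesce with adjacent free neighbors -> [0-2 ALLOC][3-10 ALLOC][11-33 FREE]

Answer: [0-2 ALLOC][3-10 ALLOC][11-33 FREE]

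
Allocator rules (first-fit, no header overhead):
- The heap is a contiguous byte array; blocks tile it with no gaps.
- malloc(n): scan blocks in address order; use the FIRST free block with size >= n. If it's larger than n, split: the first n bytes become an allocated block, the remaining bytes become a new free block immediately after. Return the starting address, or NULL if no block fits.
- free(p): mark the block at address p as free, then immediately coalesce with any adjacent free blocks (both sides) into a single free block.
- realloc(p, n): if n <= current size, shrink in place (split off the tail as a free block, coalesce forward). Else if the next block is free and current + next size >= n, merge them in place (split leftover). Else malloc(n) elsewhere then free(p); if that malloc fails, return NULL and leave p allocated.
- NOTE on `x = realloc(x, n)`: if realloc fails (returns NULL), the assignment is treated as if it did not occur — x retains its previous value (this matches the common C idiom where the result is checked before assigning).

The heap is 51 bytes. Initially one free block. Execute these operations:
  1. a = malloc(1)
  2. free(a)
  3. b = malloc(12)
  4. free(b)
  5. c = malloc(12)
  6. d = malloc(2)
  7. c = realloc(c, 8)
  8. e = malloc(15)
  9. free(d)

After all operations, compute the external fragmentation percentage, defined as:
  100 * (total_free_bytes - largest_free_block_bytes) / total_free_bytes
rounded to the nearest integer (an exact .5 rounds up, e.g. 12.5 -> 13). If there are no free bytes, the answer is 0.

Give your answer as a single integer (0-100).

Answer: 21

Derivation:
Op 1: a = malloc(1) -> a = 0; heap: [0-0 ALLOC][1-50 FREE]
Op 2: free(a) -> (freed a); heap: [0-50 FREE]
Op 3: b = malloc(12) -> b = 0; heap: [0-11 ALLOC][12-50 FREE]
Op 4: free(b) -> (freed b); heap: [0-50 FREE]
Op 5: c = malloc(12) -> c = 0; heap: [0-11 ALLOC][12-50 FREE]
Op 6: d = malloc(2) -> d = 12; heap: [0-11 ALLOC][12-13 ALLOC][14-50 FREE]
Op 7: c = realloc(c, 8) -> c = 0; heap: [0-7 ALLOC][8-11 FREE][12-13 ALLOC][14-50 FREE]
Op 8: e = malloc(15) -> e = 14; heap: [0-7 ALLOC][8-11 FREE][12-13 ALLOC][14-28 ALLOC][29-50 FREE]
Op 9: free(d) -> (freed d); heap: [0-7 ALLOC][8-13 FREE][14-28 ALLOC][29-50 FREE]
Free blocks: [6 22] total_free=28 largest=22 -> 100*(28-22)/28 = 600/28 ≈ 21.429 -> rounds to 21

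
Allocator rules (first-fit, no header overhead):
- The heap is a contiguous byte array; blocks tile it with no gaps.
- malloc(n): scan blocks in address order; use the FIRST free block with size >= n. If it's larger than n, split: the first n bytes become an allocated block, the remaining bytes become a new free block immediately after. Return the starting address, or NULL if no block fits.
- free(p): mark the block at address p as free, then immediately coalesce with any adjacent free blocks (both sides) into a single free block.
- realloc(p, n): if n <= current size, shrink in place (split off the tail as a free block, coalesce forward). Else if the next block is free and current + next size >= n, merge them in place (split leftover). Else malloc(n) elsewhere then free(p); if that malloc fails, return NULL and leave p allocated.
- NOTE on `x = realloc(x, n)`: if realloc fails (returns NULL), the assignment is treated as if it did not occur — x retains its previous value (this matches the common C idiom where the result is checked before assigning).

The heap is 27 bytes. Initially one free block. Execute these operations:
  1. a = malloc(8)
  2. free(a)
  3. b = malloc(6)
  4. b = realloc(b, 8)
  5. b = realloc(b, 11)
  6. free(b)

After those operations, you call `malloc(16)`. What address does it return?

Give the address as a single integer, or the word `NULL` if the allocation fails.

Answer: 0

Derivation:
Op 1: a = malloc(8) -> a = 0; heap: [0-7 ALLOC][8-26 FREE]
Op 2: free(a) -> (freed a); heap: [0-26 FREE]
Op 3: b = malloc(6) -> b = 0; heap: [0-5 ALLOC][6-26 FREE]
Op 4: b = realloc(b, 8) -> b = 0; heap: [0-7 ALLOC][8-26 FREE]
Op 5: b = realloc(b, 11) -> b = 0; heap: [0-10 ALLOC][11-26 FREE]
Op 6: free(b) -> (freed b); heap: [0-26 FREE]
malloc(16): first-fit scan over [0-26 FREE] -> 0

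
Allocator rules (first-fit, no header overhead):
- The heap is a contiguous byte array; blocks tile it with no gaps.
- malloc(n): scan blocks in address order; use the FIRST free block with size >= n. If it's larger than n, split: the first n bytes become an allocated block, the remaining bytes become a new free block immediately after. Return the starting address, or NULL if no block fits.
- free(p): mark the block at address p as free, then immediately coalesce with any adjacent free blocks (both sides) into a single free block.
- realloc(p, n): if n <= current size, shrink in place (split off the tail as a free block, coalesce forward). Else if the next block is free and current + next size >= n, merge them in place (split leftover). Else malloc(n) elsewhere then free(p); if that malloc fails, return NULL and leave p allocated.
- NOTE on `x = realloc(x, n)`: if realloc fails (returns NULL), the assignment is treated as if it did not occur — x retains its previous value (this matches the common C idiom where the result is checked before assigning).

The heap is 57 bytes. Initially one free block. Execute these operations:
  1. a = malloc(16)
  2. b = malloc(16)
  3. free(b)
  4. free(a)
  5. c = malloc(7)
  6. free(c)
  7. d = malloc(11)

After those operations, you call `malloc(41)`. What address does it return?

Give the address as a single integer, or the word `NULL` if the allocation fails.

Op 1: a = malloc(16) -> a = 0; heap: [0-15 ALLOC][16-56 FREE]
Op 2: b = malloc(16) -> b = 16; heap: [0-15 ALLOC][16-31 ALLOC][32-56 FREE]
Op 3: free(b) -> (freed b); heap: [0-15 ALLOC][16-56 FREE]
Op 4: free(a) -> (freed a); heap: [0-56 FREE]
Op 5: c = malloc(7) -> c = 0; heap: [0-6 ALLOC][7-56 FREE]
Op 6: free(c) -> (freed c); heap: [0-56 FREE]
Op 7: d = malloc(11) -> d = 0; heap: [0-10 ALLOC][11-56 FREE]
malloc(41): first-fit scan over [0-10 ALLOC][11-56 FREE] -> 11

Answer: 11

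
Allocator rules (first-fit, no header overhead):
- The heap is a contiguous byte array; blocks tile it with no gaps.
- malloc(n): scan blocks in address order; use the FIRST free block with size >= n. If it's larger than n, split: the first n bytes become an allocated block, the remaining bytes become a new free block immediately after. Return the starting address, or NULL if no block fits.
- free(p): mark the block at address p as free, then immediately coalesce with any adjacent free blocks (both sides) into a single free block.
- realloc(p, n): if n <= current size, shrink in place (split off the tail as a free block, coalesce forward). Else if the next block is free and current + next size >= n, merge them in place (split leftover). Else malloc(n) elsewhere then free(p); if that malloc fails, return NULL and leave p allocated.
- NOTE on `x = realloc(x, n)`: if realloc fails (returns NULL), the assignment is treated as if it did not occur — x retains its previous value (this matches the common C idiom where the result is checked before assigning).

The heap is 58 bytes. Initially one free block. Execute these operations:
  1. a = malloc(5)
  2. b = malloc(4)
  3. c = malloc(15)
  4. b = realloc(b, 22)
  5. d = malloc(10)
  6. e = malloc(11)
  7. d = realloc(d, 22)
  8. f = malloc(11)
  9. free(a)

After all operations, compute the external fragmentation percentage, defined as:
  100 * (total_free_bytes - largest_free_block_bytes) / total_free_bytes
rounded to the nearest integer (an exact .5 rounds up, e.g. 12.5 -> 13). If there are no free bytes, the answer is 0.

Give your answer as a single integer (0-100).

Answer: 18

Derivation:
Op 1: a = malloc(5) -> a = 0; heap: [0-4 ALLOC][5-57 FREE]
Op 2: b = malloc(4) -> b = 5; heap: [0-4 ALLOC][5-8 ALLOC][9-57 FREE]
Op 3: c = malloc(15) -> c = 9; heap: [0-4 ALLOC][5-8 ALLOC][9-23 ALLOC][24-57 FREE]
Op 4: b = realloc(b, 22) -> b = 24; heap: [0-4 ALLOC][5-8 FREE][9-23 ALLOC][24-45 ALLOC][46-57 FREE]
Op 5: d = malloc(10) -> d = 46; heap: [0-4 ALLOC][5-8 FREE][9-23 ALLOC][24-45 ALLOC][46-55 ALLOC][56-57 FREE]
Op 6: e = malloc(11) -> e = NULL; heap: [0-4 ALLOC][5-8 FREE][9-23 ALLOC][24-45 ALLOC][46-55 ALLOC][56-57 FREE]
Op 7: d = realloc(d, 22) -> NULL (d unchanged); heap: [0-4 ALLOC][5-8 FREE][9-23 ALLOC][24-45 ALLOC][46-55 ALLOC][56-57 FREE]
Op 8: f = malloc(11) -> f = NULL; heap: [0-4 ALLOC][5-8 FREE][9-23 ALLOC][24-45 ALLOC][46-55 ALLOC][56-57 FREE]
Op 9: free(a) -> (freed a); heap: [0-8 FREE][9-23 ALLOC][24-45 ALLOC][46-55 ALLOC][56-57 FREE]
Free blocks: [9 2] total_free=11 largest=9 -> 100*(11-9)/11 = 200/11 ≈ 18.182 -> rounds to 18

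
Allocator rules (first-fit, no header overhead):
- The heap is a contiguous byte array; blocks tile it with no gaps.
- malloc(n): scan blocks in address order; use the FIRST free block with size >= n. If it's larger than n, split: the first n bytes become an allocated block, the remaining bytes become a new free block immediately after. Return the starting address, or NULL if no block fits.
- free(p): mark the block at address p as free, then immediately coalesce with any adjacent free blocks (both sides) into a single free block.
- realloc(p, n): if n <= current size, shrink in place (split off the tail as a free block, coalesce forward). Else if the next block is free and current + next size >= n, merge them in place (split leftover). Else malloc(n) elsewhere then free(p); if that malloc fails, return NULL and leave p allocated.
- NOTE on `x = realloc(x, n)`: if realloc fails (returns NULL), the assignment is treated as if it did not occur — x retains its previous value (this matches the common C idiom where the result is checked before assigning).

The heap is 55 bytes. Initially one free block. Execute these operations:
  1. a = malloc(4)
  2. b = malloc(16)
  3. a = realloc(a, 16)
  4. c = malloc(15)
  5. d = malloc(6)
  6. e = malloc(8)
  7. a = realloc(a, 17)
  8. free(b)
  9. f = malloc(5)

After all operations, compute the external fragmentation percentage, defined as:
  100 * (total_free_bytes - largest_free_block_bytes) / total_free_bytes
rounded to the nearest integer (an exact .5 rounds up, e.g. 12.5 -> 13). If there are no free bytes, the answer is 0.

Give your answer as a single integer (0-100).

Op 1: a = malloc(4) -> a = 0; heap: [0-3 ALLOC][4-54 FREE]
Op 2: b = malloc(16) -> b = 4; heap: [0-3 ALLOC][4-19 ALLOC][20-54 FREE]
Op 3: a = realloc(a, 16) -> a = 20; heap: [0-3 FREE][4-19 ALLOC][20-35 ALLOC][36-54 FREE]
Op 4: c = malloc(15) -> c = 36; heap: [0-3 FREE][4-19 ALLOC][20-35 ALLOC][36-50 ALLOC][51-54 FREE]
Op 5: d = malloc(6) -> d = NULL; heap: [0-3 FREE][4-19 ALLOC][20-35 ALLOC][36-50 ALLOC][51-54 FREE]
Op 6: e = malloc(8) -> e = NULL; heap: [0-3 FREE][4-19 ALLOC][20-35 ALLOC][36-50 ALLOC][51-54 FREE]
Op 7: a = realloc(a, 17) -> NULL (a unchanged); heap: [0-3 FREE][4-19 ALLOC][20-35 ALLOC][36-50 ALLOC][51-54 FREE]
Op 8: free(b) -> (freed b); heap: [0-19 FREE][20-35 ALLOC][36-50 ALLOC][51-54 FREE]
Op 9: f = malloc(5) -> f = 0; heap: [0-4 ALLOC][5-19 FREE][20-35 ALLOC][36-50 ALLOC][51-54 FREE]
Free blocks: [15 4] total_free=19 largest=15 -> 100*(19-15)/19 = 400/19 ≈ 21.053 -> rounds to 21

Answer: 21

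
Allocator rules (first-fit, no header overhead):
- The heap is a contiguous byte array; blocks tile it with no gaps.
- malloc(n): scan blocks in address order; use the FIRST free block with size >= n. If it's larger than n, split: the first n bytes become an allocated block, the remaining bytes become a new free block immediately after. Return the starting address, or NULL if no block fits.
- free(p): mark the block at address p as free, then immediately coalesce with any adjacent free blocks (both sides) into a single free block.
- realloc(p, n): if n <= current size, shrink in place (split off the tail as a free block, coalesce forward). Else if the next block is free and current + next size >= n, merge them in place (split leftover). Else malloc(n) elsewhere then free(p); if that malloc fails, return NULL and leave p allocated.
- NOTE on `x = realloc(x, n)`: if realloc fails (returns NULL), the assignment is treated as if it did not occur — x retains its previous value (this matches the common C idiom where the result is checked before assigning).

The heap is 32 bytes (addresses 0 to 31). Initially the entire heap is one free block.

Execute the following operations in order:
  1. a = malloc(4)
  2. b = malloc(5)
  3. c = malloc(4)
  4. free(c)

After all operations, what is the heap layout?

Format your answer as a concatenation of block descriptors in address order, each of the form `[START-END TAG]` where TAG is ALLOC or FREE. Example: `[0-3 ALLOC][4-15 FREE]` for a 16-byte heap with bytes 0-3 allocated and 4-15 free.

Answer: [0-3 ALLOC][4-8 ALLOC][9-31 FREE]

Derivation:
Op 1: a = malloc(4) -> a = 0; heap: [0-3 ALLOC][4-31 FREE]
Op 2: b = malloc(5) -> b = 4; heap: [0-3 ALLOC][4-8 ALLOC][9-31 FREE]
Op 3: c = malloc(4) -> c = 9; heap: [0-3 ALLOC][4-8 ALLOC][9-12 ALLOC][13-31 FREE]
Op 4: free(c) -> (freed c); heap: [0-3 ALLOC][4-8 ALLOC][9-31 FREE]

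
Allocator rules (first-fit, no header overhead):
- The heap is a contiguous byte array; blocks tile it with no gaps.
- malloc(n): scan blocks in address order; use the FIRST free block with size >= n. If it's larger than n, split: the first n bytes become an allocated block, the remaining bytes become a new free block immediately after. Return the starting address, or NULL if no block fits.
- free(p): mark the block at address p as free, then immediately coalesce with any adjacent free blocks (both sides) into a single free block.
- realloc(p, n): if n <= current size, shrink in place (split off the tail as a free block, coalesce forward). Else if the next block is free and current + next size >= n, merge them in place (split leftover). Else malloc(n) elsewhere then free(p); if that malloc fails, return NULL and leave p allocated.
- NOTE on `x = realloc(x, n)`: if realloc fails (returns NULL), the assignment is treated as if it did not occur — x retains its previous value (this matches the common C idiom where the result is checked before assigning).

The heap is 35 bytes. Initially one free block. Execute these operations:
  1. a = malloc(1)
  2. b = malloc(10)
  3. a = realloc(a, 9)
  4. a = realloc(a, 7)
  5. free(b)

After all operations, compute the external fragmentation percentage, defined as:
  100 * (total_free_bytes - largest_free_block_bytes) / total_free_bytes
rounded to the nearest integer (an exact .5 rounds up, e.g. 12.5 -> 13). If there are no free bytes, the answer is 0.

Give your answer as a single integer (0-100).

Op 1: a = malloc(1) -> a = 0; heap: [0-0 ALLOC][1-34 FREE]
Op 2: b = malloc(10) -> b = 1; heap: [0-0 ALLOC][1-10 ALLOC][11-34 FREE]
Op 3: a = realloc(a, 9) -> a = 11; heap: [0-0 FREE][1-10 ALLOC][11-19 ALLOC][20-34 FREE]
Op 4: a = realloc(a, 7) -> a = 11; heap: [0-0 FREE][1-10 ALLOC][11-17 ALLOC][18-34 FREE]
Op 5: free(b) -> (freed b); heap: [0-10 FREE][11-17 ALLOC][18-34 FREE]
Free blocks: [11 17] total_free=28 largest=17 -> 100*(28-17)/28 = 1100/28 ≈ 39.286 -> rounds to 39

Answer: 39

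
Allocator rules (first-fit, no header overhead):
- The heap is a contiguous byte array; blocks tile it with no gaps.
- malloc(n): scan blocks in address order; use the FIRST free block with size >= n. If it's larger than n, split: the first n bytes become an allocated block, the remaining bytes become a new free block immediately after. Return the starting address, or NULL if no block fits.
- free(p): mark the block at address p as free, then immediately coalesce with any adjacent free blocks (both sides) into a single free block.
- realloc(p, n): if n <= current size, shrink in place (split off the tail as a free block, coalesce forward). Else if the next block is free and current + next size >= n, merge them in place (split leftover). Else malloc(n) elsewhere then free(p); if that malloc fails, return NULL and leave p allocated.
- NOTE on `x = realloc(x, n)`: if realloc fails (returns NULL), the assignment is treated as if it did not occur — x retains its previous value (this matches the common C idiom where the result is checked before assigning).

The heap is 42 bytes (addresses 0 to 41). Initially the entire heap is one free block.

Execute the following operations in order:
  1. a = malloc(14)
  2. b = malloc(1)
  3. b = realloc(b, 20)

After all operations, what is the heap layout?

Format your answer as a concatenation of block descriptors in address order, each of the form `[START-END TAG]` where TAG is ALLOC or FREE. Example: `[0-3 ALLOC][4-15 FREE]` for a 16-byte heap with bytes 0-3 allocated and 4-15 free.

Op 1: a = malloc(14) -> a = 0; heap: [0-13 ALLOC][14-41 FREE]
Op 2: b = malloc(1) -> b = 14; heap: [0-13 ALLOC][14-14 ALLOC][15-41 FREE]
Op 3: b = realloc(b, 20) -> b = 14; heap: [0-13 ALLOC][14-33 ALLOC][34-41 FREE]

Answer: [0-13 ALLOC][14-33 ALLOC][34-41 FREE]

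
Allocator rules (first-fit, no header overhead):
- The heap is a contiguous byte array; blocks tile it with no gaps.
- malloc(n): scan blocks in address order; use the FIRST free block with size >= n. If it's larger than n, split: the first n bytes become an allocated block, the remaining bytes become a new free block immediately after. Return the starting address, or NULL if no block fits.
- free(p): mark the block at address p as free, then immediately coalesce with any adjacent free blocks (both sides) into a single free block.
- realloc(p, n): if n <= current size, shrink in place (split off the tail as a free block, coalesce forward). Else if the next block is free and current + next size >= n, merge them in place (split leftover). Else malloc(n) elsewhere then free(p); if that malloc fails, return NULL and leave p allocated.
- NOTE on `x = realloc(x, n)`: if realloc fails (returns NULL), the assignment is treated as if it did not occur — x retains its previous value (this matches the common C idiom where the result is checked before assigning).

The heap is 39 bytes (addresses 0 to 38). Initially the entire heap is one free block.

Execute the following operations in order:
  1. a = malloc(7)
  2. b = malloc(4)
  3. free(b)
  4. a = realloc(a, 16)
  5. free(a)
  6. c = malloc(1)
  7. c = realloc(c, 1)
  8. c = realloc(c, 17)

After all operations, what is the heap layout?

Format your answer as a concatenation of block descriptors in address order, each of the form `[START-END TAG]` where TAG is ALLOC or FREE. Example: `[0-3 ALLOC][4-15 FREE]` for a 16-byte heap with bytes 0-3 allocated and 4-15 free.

Answer: [0-16 ALLOC][17-38 FREE]

Derivation:
Op 1: a = malloc(7) -> a = 0; heap: [0-6 ALLOC][7-38 FREE]
Op 2: b = malloc(4) -> b = 7; heap: [0-6 ALLOC][7-10 ALLOC][11-38 FREE]
Op 3: free(b) -> (freed b); heap: [0-6 ALLOC][7-38 FREE]
Op 4: a = realloc(a, 16) -> a = 0; heap: [0-15 ALLOC][16-38 FREE]
Op 5: free(a) -> (freed a); heap: [0-38 FREE]
Op 6: c = malloc(1) -> c = 0; heap: [0-0 ALLOC][1-38 FREE]
Op 7: c = realloc(c, 1) -> c = 0; heap: [0-0 ALLOC][1-38 FREE]
Op 8: c = realloc(c, 17) -> c = 0; heap: [0-16 ALLOC][17-38 FREE]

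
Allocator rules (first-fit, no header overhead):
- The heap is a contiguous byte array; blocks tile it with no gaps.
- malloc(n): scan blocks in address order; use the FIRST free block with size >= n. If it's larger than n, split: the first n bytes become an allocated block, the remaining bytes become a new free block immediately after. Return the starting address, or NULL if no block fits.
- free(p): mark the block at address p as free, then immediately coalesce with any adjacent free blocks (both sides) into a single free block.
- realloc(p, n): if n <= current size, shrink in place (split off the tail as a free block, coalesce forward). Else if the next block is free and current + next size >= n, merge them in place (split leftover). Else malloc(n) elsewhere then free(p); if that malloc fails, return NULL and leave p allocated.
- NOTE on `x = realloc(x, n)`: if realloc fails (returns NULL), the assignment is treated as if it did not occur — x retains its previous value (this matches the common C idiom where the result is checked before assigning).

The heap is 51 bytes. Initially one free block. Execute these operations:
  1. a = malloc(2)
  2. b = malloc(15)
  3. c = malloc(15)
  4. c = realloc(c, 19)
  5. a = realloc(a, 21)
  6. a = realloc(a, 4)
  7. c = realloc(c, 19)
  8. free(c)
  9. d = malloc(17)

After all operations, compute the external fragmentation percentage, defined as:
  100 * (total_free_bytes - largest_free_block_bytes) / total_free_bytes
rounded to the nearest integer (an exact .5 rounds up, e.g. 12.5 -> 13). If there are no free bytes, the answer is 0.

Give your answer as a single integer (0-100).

Op 1: a = malloc(2) -> a = 0; heap: [0-1 ALLOC][2-50 FREE]
Op 2: b = malloc(15) -> b = 2; heap: [0-1 ALLOC][2-16 ALLOC][17-50 FREE]
Op 3: c = malloc(15) -> c = 17; heap: [0-1 ALLOC][2-16 ALLOC][17-31 ALLOC][32-50 FREE]
Op 4: c = realloc(c, 19) -> c = 17; heap: [0-1 ALLOC][2-16 ALLOC][17-35 ALLOC][36-50 FREE]
Op 5: a = realloc(a, 21) -> NULL (a unchanged); heap: [0-1 ALLOC][2-16 ALLOC][17-35 ALLOC][36-50 FREE]
Op 6: a = realloc(a, 4) -> a = 36; heap: [0-1 FREE][2-16 ALLOC][17-35 ALLOC][36-39 ALLOC][40-50 FREE]
Op 7: c = realloc(c, 19) -> c = 17; heap: [0-1 FREE][2-16 ALLOC][17-35 ALLOC][36-39 ALLOC][40-50 FREE]
Op 8: free(c) -> (freed c); heap: [0-1 FREE][2-16 ALLOC][17-35 FREE][36-39 ALLOC][40-50 FREE]
Op 9: d = malloc(17) -> d = 17; heap: [0-1 FREE][2-16 ALLOC][17-33 ALLOC][34-35 FREE][36-39 ALLOC][40-50 FREE]
Free blocks: [2 2 11] total_free=15 largest=11 -> 100*(15-11)/15 = 400/15 ≈ 26.667 -> rounds to 27

Answer: 27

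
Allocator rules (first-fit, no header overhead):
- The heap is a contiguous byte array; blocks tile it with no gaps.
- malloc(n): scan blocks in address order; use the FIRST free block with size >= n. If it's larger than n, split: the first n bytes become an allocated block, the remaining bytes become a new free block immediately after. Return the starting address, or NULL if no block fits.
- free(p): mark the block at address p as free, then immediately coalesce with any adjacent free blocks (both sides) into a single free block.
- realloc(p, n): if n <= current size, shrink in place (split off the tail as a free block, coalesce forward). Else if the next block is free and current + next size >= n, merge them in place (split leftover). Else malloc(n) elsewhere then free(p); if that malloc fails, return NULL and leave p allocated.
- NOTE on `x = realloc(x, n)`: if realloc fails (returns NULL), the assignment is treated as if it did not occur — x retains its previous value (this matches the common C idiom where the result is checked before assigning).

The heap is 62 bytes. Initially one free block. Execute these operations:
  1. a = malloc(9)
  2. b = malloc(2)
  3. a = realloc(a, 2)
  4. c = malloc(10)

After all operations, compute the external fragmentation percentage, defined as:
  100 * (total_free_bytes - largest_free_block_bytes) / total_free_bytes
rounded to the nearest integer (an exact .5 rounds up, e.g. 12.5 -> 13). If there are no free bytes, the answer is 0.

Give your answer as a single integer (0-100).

Answer: 15

Derivation:
Op 1: a = malloc(9) -> a = 0; heap: [0-8 ALLOC][9-61 FREE]
Op 2: b = malloc(2) -> b = 9; heap: [0-8 ALLOC][9-10 ALLOC][11-61 FREE]
Op 3: a = realloc(a, 2) -> a = 0; heap: [0-1 ALLOC][2-8 FREE][9-10 ALLOC][11-61 FREE]
Op 4: c = malloc(10) -> c = 11; heap: [0-1 ALLOC][2-8 FREE][9-10 ALLOC][11-20 ALLOC][21-61 FREE]
Free blocks: [7 41] total_free=48 largest=41 -> 100*(48-41)/48 = 700/48 ≈ 14.583 -> rounds to 15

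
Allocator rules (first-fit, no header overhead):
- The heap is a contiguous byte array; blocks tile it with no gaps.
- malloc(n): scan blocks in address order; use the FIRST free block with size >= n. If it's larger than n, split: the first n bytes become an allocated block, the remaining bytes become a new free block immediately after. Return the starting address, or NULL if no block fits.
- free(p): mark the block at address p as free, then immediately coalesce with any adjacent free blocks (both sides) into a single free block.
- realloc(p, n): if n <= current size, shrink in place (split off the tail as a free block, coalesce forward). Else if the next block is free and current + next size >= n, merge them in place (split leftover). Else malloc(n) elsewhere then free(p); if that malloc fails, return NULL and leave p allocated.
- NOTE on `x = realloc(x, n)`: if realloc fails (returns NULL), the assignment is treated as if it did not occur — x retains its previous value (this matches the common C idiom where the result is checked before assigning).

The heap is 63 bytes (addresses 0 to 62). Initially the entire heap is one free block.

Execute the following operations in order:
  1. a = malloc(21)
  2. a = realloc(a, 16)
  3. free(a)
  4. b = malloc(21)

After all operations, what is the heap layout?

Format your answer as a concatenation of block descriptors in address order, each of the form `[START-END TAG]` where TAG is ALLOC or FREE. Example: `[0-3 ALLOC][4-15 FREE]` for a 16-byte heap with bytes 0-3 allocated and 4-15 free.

Answer: [0-20 ALLOC][21-62 FREE]

Derivation:
Op 1: a = malloc(21) -> a = 0; heap: [0-20 ALLOC][21-62 FREE]
Op 2: a = realloc(a, 16) -> a = 0; heap: [0-15 ALLOC][16-62 FREE]
Op 3: free(a) -> (freed a); heap: [0-62 FREE]
Op 4: b = malloc(21) -> b = 0; heap: [0-20 ALLOC][21-62 FREE]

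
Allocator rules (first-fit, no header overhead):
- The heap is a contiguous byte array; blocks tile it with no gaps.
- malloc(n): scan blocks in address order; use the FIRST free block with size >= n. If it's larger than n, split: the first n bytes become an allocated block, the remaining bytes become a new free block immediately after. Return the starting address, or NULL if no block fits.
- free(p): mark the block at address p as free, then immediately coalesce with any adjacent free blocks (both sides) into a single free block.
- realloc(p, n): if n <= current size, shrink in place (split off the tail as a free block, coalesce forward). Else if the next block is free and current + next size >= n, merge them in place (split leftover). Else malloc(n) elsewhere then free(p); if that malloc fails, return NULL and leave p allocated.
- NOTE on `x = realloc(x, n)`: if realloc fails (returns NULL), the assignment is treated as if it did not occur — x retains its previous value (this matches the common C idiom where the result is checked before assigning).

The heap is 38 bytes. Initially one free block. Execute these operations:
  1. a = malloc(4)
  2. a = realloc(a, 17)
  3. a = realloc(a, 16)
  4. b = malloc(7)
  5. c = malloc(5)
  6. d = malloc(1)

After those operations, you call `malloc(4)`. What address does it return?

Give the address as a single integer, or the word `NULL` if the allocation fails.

Answer: 29

Derivation:
Op 1: a = malloc(4) -> a = 0; heap: [0-3 ALLOC][4-37 FREE]
Op 2: a = realloc(a, 17) -> a = 0; heap: [0-16 ALLOC][17-37 FREE]
Op 3: a = realloc(a, 16) -> a = 0; heap: [0-15 ALLOC][16-37 FREE]
Op 4: b = malloc(7) -> b = 16; heap: [0-15 ALLOC][16-22 ALLOC][23-37 FREE]
Op 5: c = malloc(5) -> c = 23; heap: [0-15 ALLOC][16-22 ALLOC][23-27 ALLOC][28-37 FREE]
Op 6: d = malloc(1) -> d = 28; heap: [0-15 ALLOC][16-22 ALLOC][23-27 ALLOC][28-28 ALLOC][29-37 FREE]
malloc(4): first-fit scan over [0-15 ALLOC][16-22 ALLOC][23-27 ALLOC][28-28 ALLOC][29-37 FREE] -> 29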